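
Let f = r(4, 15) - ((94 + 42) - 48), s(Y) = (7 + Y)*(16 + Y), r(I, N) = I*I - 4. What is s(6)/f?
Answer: -143/38 ≈ -3.7632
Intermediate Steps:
r(I, N) = -4 + I**2 (r(I, N) = I**2 - 4 = -4 + I**2)
f = -76 (f = (-4 + 4**2) - ((94 + 42) - 48) = (-4 + 16) - (136 - 48) = 12 - 1*88 = 12 - 88 = -76)
s(6)/f = (112 + 6**2 + 23*6)/(-76) = (112 + 36 + 138)*(-1/76) = 286*(-1/76) = -143/38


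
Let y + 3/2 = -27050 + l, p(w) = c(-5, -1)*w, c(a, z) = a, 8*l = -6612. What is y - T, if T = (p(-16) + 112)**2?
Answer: -64742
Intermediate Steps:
l = -1653/2 (l = (1/8)*(-6612) = -1653/2 ≈ -826.50)
p(w) = -5*w
y = -27878 (y = -3/2 + (-27050 - 1653/2) = -3/2 - 55753/2 = -27878)
T = 36864 (T = (-5*(-16) + 112)**2 = (80 + 112)**2 = 192**2 = 36864)
y - T = -27878 - 1*36864 = -27878 - 36864 = -64742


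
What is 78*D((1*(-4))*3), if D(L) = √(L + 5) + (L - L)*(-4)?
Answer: 78*I*√7 ≈ 206.37*I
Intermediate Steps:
D(L) = √(5 + L) (D(L) = √(5 + L) + 0*(-4) = √(5 + L) + 0 = √(5 + L))
78*D((1*(-4))*3) = 78*√(5 + (1*(-4))*3) = 78*√(5 - 4*3) = 78*√(5 - 12) = 78*√(-7) = 78*(I*√7) = 78*I*√7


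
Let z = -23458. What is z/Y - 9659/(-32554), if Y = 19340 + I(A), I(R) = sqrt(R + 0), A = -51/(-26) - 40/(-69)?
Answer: -20014249101880501/21844380582371914 + 23458*sqrt(8178846)/671019861841 ≈ -0.91612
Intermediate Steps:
A = 4559/1794 (A = -51*(-1/26) - 40*(-1/69) = 51/26 + 40/69 = 4559/1794 ≈ 2.5412)
I(R) = sqrt(R)
Y = 19340 + sqrt(8178846)/1794 (Y = 19340 + sqrt(4559/1794) = 19340 + sqrt(8178846)/1794 ≈ 19342.)
z/Y - 9659/(-32554) = -23458/(19340 + sqrt(8178846)/1794) - 9659/(-32554) = -23458/(19340 + sqrt(8178846)/1794) - 9659*(-1/32554) = -23458/(19340 + sqrt(8178846)/1794) + 9659/32554 = 9659/32554 - 23458/(19340 + sqrt(8178846)/1794)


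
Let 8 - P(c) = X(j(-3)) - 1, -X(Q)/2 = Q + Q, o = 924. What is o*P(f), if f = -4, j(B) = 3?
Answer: 19404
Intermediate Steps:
X(Q) = -4*Q (X(Q) = -2*(Q + Q) = -4*Q)
P(c) = 21 (P(c) = 8 - (-4*3 - 1) = 8 - (-12 - 1) = 8 - 1*(-13) = 8 + 13 = 21)
o*P(f) = 924*21 = 19404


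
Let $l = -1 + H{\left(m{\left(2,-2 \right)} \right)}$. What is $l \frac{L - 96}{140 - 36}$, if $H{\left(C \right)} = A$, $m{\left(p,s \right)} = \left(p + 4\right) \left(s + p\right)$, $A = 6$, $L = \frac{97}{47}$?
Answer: $- \frac{22075}{4888} \approx -4.5162$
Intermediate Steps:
$L = \frac{97}{47}$ ($L = 97 \cdot \frac{1}{47} = \frac{97}{47} \approx 2.0638$)
$m{\left(p,s \right)} = \left(4 + p\right) \left(p + s\right)$
$H{\left(C \right)} = 6$
$l = 5$ ($l = -1 + 6 = 5$)
$l \frac{L - 96}{140 - 36} = 5 \frac{\frac{97}{47} - 96}{140 - 36} = 5 \left(- \frac{4415}{47 \cdot 104}\right) = 5 \left(\left(- \frac{4415}{47}\right) \frac{1}{104}\right) = 5 \left(- \frac{4415}{4888}\right) = - \frac{22075}{4888}$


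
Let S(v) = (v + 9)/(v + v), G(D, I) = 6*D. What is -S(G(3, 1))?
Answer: -3/4 ≈ -0.75000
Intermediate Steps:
S(v) = (9 + v)/(2*v) (S(v) = (9 + v)/((2*v)) = (9 + v)*(1/(2*v)) = (9 + v)/(2*v))
-S(G(3, 1)) = -(9 + 6*3)/(2*(6*3)) = -(9 + 18)/(2*18) = -27/(2*18) = -1*3/4 = -3/4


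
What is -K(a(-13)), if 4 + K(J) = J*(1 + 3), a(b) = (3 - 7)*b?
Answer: -204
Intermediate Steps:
a(b) = -4*b
K(J) = -4 + 4*J (K(J) = -4 + J*(1 + 3) = -4 + J*4 = -4 + 4*J)
-K(a(-13)) = -(-4 + 4*(-4*(-13))) = -(-4 + 4*52) = -(-4 + 208) = -1*204 = -204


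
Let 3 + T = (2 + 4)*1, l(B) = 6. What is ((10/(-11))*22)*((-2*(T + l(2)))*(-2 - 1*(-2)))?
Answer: 0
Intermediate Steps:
T = 3 (T = -3 + (2 + 4)*1 = -3 + 6*1 = -3 + 6 = 3)
((10/(-11))*22)*((-2*(T + l(2)))*(-2 - 1*(-2))) = ((10/(-11))*22)*((-2*(3 + 6))*(-2 - 1*(-2))) = ((10*(-1/11))*22)*((-2*9)*(-2 + 2)) = (-10/11*22)*(-18*0) = -20*0 = 0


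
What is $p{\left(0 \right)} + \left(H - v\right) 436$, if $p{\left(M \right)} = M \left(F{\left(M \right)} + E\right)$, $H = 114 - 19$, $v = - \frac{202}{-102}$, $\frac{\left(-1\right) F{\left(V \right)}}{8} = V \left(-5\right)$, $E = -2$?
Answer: $\frac{2068384}{51} \approx 40557.0$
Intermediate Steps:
$F{\left(V \right)} = 40 V$ ($F{\left(V \right)} = - 8 V \left(-5\right) = - 8 \left(- 5 V\right) = 40 V$)
$v = \frac{101}{51}$ ($v = \left(-202\right) \left(- \frac{1}{102}\right) = \frac{101}{51} \approx 1.9804$)
$H = 95$
$p{\left(M \right)} = M \left(-2 + 40 M\right)$ ($p{\left(M \right)} = M \left(40 M - 2\right) = M \left(-2 + 40 M\right)$)
$p{\left(0 \right)} + \left(H - v\right) 436 = 2 \cdot 0 \left(-1 + 20 \cdot 0\right) + \left(95 - \frac{101}{51}\right) 436 = 2 \cdot 0 \left(-1 + 0\right) + \left(95 - \frac{101}{51}\right) 436 = 2 \cdot 0 \left(-1\right) + \frac{4744}{51} \cdot 436 = 0 + \frac{2068384}{51} = \frac{2068384}{51}$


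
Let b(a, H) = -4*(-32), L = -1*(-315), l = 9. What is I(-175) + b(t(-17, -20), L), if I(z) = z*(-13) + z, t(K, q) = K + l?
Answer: 2228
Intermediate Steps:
t(K, q) = 9 + K (t(K, q) = K + 9 = 9 + K)
L = 315
I(z) = -12*z (I(z) = -13*z + z = -12*z)
b(a, H) = 128
I(-175) + b(t(-17, -20), L) = -12*(-175) + 128 = 2100 + 128 = 2228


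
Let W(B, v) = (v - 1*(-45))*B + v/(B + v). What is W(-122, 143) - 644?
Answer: -495037/21 ≈ -23573.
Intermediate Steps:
W(B, v) = B*(45 + v) + v/(B + v) (W(B, v) = (v + 45)*B + v/(B + v) = (45 + v)*B + v/(B + v) = B*(45 + v) + v/(B + v))
W(-122, 143) - 644 = (143 + 45*(-122)**2 - 122*143**2 + 143*(-122)**2 + 45*(-122)*143)/(-122 + 143) - 644 = (143 + 45*14884 - 122*20449 + 143*14884 - 785070)/21 - 644 = (143 + 669780 - 2494778 + 2128412 - 785070)/21 - 644 = (1/21)*(-481513) - 644 = -481513/21 - 644 = -495037/21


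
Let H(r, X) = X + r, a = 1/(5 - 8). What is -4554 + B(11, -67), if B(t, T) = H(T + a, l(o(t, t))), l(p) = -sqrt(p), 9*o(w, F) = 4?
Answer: -4622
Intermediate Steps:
o(w, F) = 4/9 (o(w, F) = (1/9)*4 = 4/9)
a = -1/3 (a = 1/(-3) = -1/3 ≈ -0.33333)
B(t, T) = -1 + T (B(t, T) = -sqrt(4/9) + (T - 1/3) = -1*2/3 + (-1/3 + T) = -2/3 + (-1/3 + T) = -1 + T)
-4554 + B(11, -67) = -4554 + (-1 - 67) = -4554 - 68 = -4622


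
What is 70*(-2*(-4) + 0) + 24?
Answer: 584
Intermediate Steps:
70*(-2*(-4) + 0) + 24 = 70*(8 + 0) + 24 = 70*8 + 24 = 560 + 24 = 584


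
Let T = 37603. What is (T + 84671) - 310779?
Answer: -188505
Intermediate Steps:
(T + 84671) - 310779 = (37603 + 84671) - 310779 = 122274 - 310779 = -188505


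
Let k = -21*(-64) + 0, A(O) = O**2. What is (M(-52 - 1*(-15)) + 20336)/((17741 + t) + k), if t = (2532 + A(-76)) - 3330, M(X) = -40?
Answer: 20296/24063 ≈ 0.84345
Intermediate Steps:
k = 1344 (k = 1344 + 0 = 1344)
t = 4978 (t = (2532 + (-76)**2) - 3330 = (2532 + 5776) - 3330 = 8308 - 3330 = 4978)
(M(-52 - 1*(-15)) + 20336)/((17741 + t) + k) = (-40 + 20336)/((17741 + 4978) + 1344) = 20296/(22719 + 1344) = 20296/24063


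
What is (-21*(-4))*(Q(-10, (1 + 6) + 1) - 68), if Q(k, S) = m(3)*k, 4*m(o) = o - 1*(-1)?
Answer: -6552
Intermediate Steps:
m(o) = ¼ + o/4 (m(o) = (o - 1*(-1))/4 = (o + 1)/4 = (1 + o)/4 = ¼ + o/4)
Q(k, S) = k (Q(k, S) = (¼ + (¼)*3)*k = (¼ + ¾)*k = 1*k = k)
(-21*(-4))*(Q(-10, (1 + 6) + 1) - 68) = (-21*(-4))*(-10 - 68) = 84*(-78) = -6552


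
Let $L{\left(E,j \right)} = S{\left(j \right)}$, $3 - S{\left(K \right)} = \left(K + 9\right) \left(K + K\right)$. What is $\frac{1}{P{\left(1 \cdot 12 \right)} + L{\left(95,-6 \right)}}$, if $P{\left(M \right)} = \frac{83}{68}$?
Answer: $\frac{68}{2735} \approx 0.024863$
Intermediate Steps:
$S{\left(K \right)} = 3 - 2 K \left(9 + K\right)$ ($S{\left(K \right)} = 3 - \left(K + 9\right) \left(K + K\right) = 3 - \left(9 + K\right) 2 K = 3 - 2 K \left(9 + K\right)$)
$P{\left(M \right)} = \frac{83}{68}$ ($P{\left(M \right)} = 83 \cdot \frac{1}{68} = \frac{83}{68}$)
$L{\left(E,j \right)} = 3 - 18 j - 2 j^{2}$
$\frac{1}{P{\left(1 \cdot 12 \right)} + L{\left(95,-6 \right)}} = \frac{1}{\frac{83}{68} - \left(-111 + 72\right)} = \frac{1}{\frac{83}{68} + \left(3 + 108 - 72\right)} = \frac{1}{\frac{83}{68} + 39} = \frac{1}{\frac{2735}{68}} = \frac{68}{2735}$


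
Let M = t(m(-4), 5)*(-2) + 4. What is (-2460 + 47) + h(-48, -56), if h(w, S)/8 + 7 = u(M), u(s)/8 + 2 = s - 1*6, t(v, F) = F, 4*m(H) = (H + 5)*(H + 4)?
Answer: -3365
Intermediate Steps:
m(H) = (4 + H)*(5 + H)/4 (m(H) = ((H + 5)*(H + 4))/4 = ((5 + H)*(4 + H))/4 = ((4 + H)*(5 + H))/4 = (4 + H)*(5 + H)/4)
M = -6 (M = 5*(-2) + 4 = -10 + 4 = -6)
u(s) = -64 + 8*s (u(s) = -16 + 8*(s - 1*6) = -16 + 8*(s - 6) = -16 + 8*(-6 + s) = -16 + (-48 + 8*s) = -64 + 8*s)
h(w, S) = -952 (h(w, S) = -56 + 8*(-64 + 8*(-6)) = -56 + 8*(-64 - 48) = -56 + 8*(-112) = -56 - 896 = -952)
(-2460 + 47) + h(-48, -56) = (-2460 + 47) - 952 = -2413 - 952 = -3365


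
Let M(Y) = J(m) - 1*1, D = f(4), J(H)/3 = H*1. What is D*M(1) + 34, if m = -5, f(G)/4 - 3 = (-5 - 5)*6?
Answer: 3682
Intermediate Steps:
f(G) = -228 (f(G) = 12 + 4*((-5 - 5)*6) = 12 + 4*(-10*6) = 12 + 4*(-60) = 12 - 240 = -228)
J(H) = 3*H (J(H) = 3*(H*1) = 3*H)
D = -228
M(Y) = -16 (M(Y) = 3*(-5) - 1*1 = -15 - 1 = -16)
D*M(1) + 34 = -228*(-16) + 34 = 3648 + 34 = 3682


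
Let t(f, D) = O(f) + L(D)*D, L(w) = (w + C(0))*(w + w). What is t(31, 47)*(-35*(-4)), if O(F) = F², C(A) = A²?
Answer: 29204980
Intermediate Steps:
L(w) = 2*w² (L(w) = (w + 0²)*(w + w) = (w + 0)*(2*w) = w*(2*w) = 2*w²)
t(f, D) = f² + 2*D³ (t(f, D) = f² + (2*D²)*D = f² + 2*D³)
t(31, 47)*(-35*(-4)) = (31² + 2*47³)*(-35*(-4)) = (961 + 2*103823)*140 = (961 + 207646)*140 = 208607*140 = 29204980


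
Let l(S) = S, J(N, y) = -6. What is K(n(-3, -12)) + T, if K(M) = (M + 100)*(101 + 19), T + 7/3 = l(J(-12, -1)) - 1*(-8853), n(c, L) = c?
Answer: 61454/3 ≈ 20485.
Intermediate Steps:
T = 26534/3 (T = -7/3 + (-6 - 1*(-8853)) = -7/3 + (-6 + 8853) = -7/3 + 8847 = 26534/3 ≈ 8844.7)
K(M) = 12000 + 120*M (K(M) = (100 + M)*120 = 12000 + 120*M)
K(n(-3, -12)) + T = (12000 + 120*(-3)) + 26534/3 = (12000 - 360) + 26534/3 = 11640 + 26534/3 = 61454/3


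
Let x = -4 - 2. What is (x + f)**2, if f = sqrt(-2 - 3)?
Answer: (6 - I*sqrt(5))**2 ≈ 31.0 - 26.833*I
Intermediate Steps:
f = I*sqrt(5) (f = sqrt(-5) = I*sqrt(5) ≈ 2.2361*I)
x = -6
(x + f)**2 = (-6 + I*sqrt(5))**2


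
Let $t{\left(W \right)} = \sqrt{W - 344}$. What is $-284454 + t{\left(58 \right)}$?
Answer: $-284454 + i \sqrt{286} \approx -2.8445 \cdot 10^{5} + 16.912 i$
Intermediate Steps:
$t{\left(W \right)} = \sqrt{-344 + W}$
$-284454 + t{\left(58 \right)} = -284454 + \sqrt{-344 + 58} = -284454 + \sqrt{-286} = -284454 + i \sqrt{286}$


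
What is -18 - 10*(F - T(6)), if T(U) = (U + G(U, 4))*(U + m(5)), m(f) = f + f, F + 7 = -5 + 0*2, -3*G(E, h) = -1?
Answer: 3346/3 ≈ 1115.3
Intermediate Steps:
G(E, h) = 1/3 (G(E, h) = -1/3*(-1) = 1/3)
F = -12 (F = -7 + (-5 + 0*2) = -7 + (-5 + 0) = -7 - 5 = -12)
m(f) = 2*f
T(U) = (10 + U)*(1/3 + U) (T(U) = (U + 1/3)*(U + 2*5) = (1/3 + U)*(U + 10) = (1/3 + U)*(10 + U) = (10 + U)*(1/3 + U))
-18 - 10*(F - T(6)) = -18 - 10*(-12 - (10/3 + 6**2 + (31/3)*6)) = -18 - 10*(-12 - (10/3 + 36 + 62)) = -18 - 10*(-12 - 1*304/3) = -18 - 10*(-12 - 304/3) = -18 - 10*(-340/3) = -18 + 3400/3 = 3346/3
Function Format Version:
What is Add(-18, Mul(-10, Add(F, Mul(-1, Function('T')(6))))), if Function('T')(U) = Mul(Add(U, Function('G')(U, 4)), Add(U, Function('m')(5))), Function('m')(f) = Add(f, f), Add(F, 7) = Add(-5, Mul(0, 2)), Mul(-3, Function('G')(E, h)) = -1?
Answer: Rational(3346, 3) ≈ 1115.3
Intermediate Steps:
Function('G')(E, h) = Rational(1, 3) (Function('G')(E, h) = Mul(Rational(-1, 3), -1) = Rational(1, 3))
F = -12 (F = Add(-7, Add(-5, Mul(0, 2))) = Add(-7, Add(-5, 0)) = Add(-7, -5) = -12)
Function('m')(f) = Mul(2, f)
Function('T')(U) = Mul(Add(10, U), Add(Rational(1, 3), U)) (Function('T')(U) = Mul(Add(U, Rational(1, 3)), Add(U, Mul(2, 5))) = Mul(Add(Rational(1, 3), U), Add(U, 10)) = Mul(Add(Rational(1, 3), U), Add(10, U)) = Mul(Add(10, U), Add(Rational(1, 3), U)))
Add(-18, Mul(-10, Add(F, Mul(-1, Function('T')(6))))) = Add(-18, Mul(-10, Add(-12, Mul(-1, Add(Rational(10, 3), Pow(6, 2), Mul(Rational(31, 3), 6)))))) = Add(-18, Mul(-10, Add(-12, Mul(-1, Add(Rational(10, 3), 36, 62))))) = Add(-18, Mul(-10, Add(-12, Mul(-1, Rational(304, 3))))) = Add(-18, Mul(-10, Add(-12, Rational(-304, 3)))) = Add(-18, Mul(-10, Rational(-340, 3))) = Add(-18, Rational(3400, 3)) = Rational(3346, 3)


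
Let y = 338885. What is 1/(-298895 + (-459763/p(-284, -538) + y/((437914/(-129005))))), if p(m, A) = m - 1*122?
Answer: -44448271/17672394528587 ≈ -2.5151e-6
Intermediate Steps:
p(m, A) = -122 + m (p(m, A) = m - 122 = -122 + m)
1/(-298895 + (-459763/p(-284, -538) + y/((437914/(-129005))))) = 1/(-298895 + (-459763/(-122 - 284) + 338885/((437914/(-129005))))) = 1/(-298895 + (-459763/(-406) + 338885/((437914*(-1/129005))))) = 1/(-298895 + (-459763*(-1/406) + 338885/(-437914/129005))) = 1/(-298895 + (459763/406 + 338885*(-129005/437914))) = 1/(-298895 + (459763/406 - 43717859425/437914)) = 1/(-298895 - 4387028568042/44448271) = 1/(-17672394528587/44448271) = -44448271/17672394528587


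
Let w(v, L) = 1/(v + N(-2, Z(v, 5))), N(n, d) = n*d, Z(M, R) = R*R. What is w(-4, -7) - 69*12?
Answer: -44713/54 ≈ -828.02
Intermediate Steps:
Z(M, R) = R²
N(n, d) = d*n
w(v, L) = 1/(-50 + v) (w(v, L) = 1/(v + 5²*(-2)) = 1/(v + 25*(-2)) = 1/(v - 50) = 1/(-50 + v))
w(-4, -7) - 69*12 = 1/(-50 - 4) - 69*12 = 1/(-54) - 828 = -1/54 - 828 = -44713/54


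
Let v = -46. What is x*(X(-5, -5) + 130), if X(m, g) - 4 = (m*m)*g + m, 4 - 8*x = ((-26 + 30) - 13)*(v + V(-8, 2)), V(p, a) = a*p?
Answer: -277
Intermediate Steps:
x = -277/4 (x = ½ - ((-26 + 30) - 13)*(-46 + 2*(-8))/8 = ½ - (4 - 13)*(-46 - 16)/8 = ½ - (-9)*(-62)/8 = ½ - ⅛*558 = ½ - 279/4 = -277/4 ≈ -69.250)
X(m, g) = 4 + m + g*m² (X(m, g) = 4 + ((m*m)*g + m) = 4 + (m²*g + m) = 4 + (g*m² + m) = 4 + (m + g*m²) = 4 + m + g*m²)
x*(X(-5, -5) + 130) = -277*((4 - 5 - 5*(-5)²) + 130)/4 = -277*((4 - 5 - 5*25) + 130)/4 = -277*((4 - 5 - 125) + 130)/4 = -277*(-126 + 130)/4 = -277/4*4 = -277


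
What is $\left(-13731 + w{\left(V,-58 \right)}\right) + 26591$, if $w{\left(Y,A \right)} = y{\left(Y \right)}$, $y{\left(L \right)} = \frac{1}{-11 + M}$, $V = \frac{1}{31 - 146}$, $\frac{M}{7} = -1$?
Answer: $\frac{231479}{18} \approx 12860.0$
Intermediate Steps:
$M = -7$ ($M = 7 \left(-1\right) = -7$)
$V = - \frac{1}{115}$ ($V = \frac{1}{-115} = - \frac{1}{115} \approx -0.0086956$)
$y{\left(L \right)} = - \frac{1}{18}$ ($y{\left(L \right)} = \frac{1}{-11 - 7} = \frac{1}{-18} = - \frac{1}{18}$)
$w{\left(Y,A \right)} = - \frac{1}{18}$
$\left(-13731 + w{\left(V,-58 \right)}\right) + 26591 = \left(-13731 - \frac{1}{18}\right) + 26591 = - \frac{247159}{18} + 26591 = \frac{231479}{18}$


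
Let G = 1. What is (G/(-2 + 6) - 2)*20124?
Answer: -35217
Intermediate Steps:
(G/(-2 + 6) - 2)*20124 = (1/(-2 + 6) - 2)*20124 = (1/4 - 2)*20124 = -7/4*20124 = -35217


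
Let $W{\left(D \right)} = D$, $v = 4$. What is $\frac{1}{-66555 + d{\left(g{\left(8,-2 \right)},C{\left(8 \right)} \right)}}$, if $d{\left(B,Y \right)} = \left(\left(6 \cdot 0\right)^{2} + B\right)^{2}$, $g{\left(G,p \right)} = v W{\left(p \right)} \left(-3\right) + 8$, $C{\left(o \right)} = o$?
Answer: $- \frac{1}{65531} \approx -1.526 \cdot 10^{-5}$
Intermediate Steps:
$g{\left(G,p \right)} = 8 - 12 p$ ($g{\left(G,p \right)} = 4 p \left(-3\right) + 8 = - 12 p + 8 = 8 - 12 p$)
$d{\left(B,Y \right)} = B^{2}$ ($d{\left(B,Y \right)} = \left(0^{2} + B\right)^{2} = \left(0 + B\right)^{2} = B^{2}$)
$\frac{1}{-66555 + d{\left(g{\left(8,-2 \right)},C{\left(8 \right)} \right)}} = \frac{1}{-66555 + \left(8 - -24\right)^{2}} = \frac{1}{-66555 + \left(8 + 24\right)^{2}} = \frac{1}{-66555 + 32^{2}} = \frac{1}{-66555 + 1024} = \frac{1}{-65531} = - \frac{1}{65531}$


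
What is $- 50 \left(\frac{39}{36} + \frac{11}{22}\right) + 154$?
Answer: $\frac{449}{6} \approx 74.833$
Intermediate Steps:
$- 50 \left(\frac{39}{36} + \frac{11}{22}\right) + 154 = - 50 \left(39 \cdot \frac{1}{36} + 11 \cdot \frac{1}{22}\right) + 154 = - 50 \left(\frac{13}{12} + \frac{1}{2}\right) + 154 = \left(-50\right) \frac{19}{12} + 154 = - \frac{475}{6} + 154 = \frac{449}{6}$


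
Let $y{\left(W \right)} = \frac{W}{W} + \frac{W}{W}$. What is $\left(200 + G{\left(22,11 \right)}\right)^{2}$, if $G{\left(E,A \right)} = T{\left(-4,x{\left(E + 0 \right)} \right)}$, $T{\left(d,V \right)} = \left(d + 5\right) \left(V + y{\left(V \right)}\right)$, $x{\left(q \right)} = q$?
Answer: $50176$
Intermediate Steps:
$y{\left(W \right)} = 2$ ($y{\left(W \right)} = 1 + 1 = 2$)
$T{\left(d,V \right)} = \left(2 + V\right) \left(5 + d\right)$ ($T{\left(d,V \right)} = \left(d + 5\right) \left(V + 2\right) = \left(5 + d\right) \left(2 + V\right) = \left(2 + V\right) \left(5 + d\right)$)
$G{\left(E,A \right)} = 2 + E$ ($G{\left(E,A \right)} = 10 + 2 \left(-4\right) + 5 \left(E + 0\right) + \left(E + 0\right) \left(-4\right) = 10 - 8 + 5 E + E \left(-4\right) = 10 - 8 + 5 E - 4 E = 2 + E$)
$\left(200 + G{\left(22,11 \right)}\right)^{2} = \left(200 + \left(2 + 22\right)\right)^{2} = \left(200 + 24\right)^{2} = 224^{2} = 50176$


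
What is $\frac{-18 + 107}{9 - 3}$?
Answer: $\frac{89}{6} \approx 14.833$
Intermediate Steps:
$\frac{-18 + 107}{9 - 3} = \frac{89}{6}$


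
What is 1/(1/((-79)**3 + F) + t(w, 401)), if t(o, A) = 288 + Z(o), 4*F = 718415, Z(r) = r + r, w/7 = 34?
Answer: 1253741/957858120 ≈ 0.0013089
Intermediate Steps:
w = 238 (w = 7*34 = 238)
Z(r) = 2*r
F = 718415/4 (F = (1/4)*718415 = 718415/4 ≈ 1.7960e+5)
t(o, A) = 288 + 2*o
1/(1/((-79)**3 + F) + t(w, 401)) = 1/(1/((-79)**3 + 718415/4) + (288 + 2*238)) = 1/(1/(-493039 + 718415/4) + (288 + 476)) = 1/(1/(-1253741/4) + 764) = 1/(-4/1253741 + 764) = 1/(957858120/1253741) = 1253741/957858120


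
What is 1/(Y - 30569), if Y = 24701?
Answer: -1/5868 ≈ -0.00017042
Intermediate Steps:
1/(Y - 30569) = 1/(24701 - 30569) = 1/(-5868) = -1/5868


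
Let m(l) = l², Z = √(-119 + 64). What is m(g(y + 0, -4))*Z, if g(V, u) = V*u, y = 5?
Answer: 400*I*√55 ≈ 2966.5*I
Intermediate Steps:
Z = I*√55 (Z = √(-55) = I*√55 ≈ 7.4162*I)
m(g(y + 0, -4))*Z = ((5 + 0)*(-4))²*(I*√55) = (5*(-4))²*(I*√55) = (-20)²*(I*√55) = 400*(I*√55) = 400*I*√55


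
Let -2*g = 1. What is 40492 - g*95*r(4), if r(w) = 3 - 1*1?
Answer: 40587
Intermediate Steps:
r(w) = 2 (r(w) = 3 - 1 = 2)
g = -½ (g = -½*1 = -½ ≈ -0.50000)
40492 - g*95*r(4) = 40492 - (-½*95)*2 = 40492 - (-95)*2/2 = 40492 - 1*(-95) = 40492 + 95 = 40587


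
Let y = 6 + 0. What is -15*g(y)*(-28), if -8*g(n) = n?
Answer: -315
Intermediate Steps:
y = 6
g(n) = -n/8
-15*g(y)*(-28) = -(-15)*6/8*(-28) = -15*(-¾)*(-28) = (45/4)*(-28) = -315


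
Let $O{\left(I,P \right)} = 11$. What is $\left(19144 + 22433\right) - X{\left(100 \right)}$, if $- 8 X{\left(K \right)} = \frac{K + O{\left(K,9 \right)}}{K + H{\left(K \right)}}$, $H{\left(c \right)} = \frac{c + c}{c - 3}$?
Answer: $\frac{1097636389}{26400} \approx 41577.0$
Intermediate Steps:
$H{\left(c \right)} = \frac{2 c}{-3 + c}$
$X{\left(K \right)} = - \frac{11 + K}{8 \left(K + \frac{2 K}{-3 + K}\right)}$ ($X{\left(K \right)} = - \frac{\left(K + 11\right) \frac{1}{K + \frac{2 K}{-3 + K}}}{8} = - \frac{\left(11 + K\right) \frac{1}{K + \frac{2 K}{-3 + K}}}{8} = - \frac{\frac{1}{K + \frac{2 K}{-3 + K}} \left(11 + K\right)}{8} = - \frac{11 + K}{8 \left(K + \frac{2 K}{-3 + K}\right)}$)
$\left(19144 + 22433\right) - X{\left(100 \right)} = \left(19144 + 22433\right) - - \frac{\left(-3 + 100\right) \left(11 + 100\right)}{8 \cdot 100 \left(-1 + 100\right)} = 41577 - \left(- \frac{1}{8}\right) \frac{1}{100} \cdot \frac{1}{99} \cdot 97 \cdot 111 = 41577 - - \frac{3589}{26400} = 41577 + \frac{3589}{26400} = \frac{1097636389}{26400}$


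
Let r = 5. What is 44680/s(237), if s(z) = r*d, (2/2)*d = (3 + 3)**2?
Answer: 2234/9 ≈ 248.22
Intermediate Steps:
d = 36 (d = (3 + 3)**2 = 6**2 = 36)
s(z) = 180 (s(z) = 5*36 = 180)
44680/s(237) = 44680/180 = 44680*(1/180) = 2234/9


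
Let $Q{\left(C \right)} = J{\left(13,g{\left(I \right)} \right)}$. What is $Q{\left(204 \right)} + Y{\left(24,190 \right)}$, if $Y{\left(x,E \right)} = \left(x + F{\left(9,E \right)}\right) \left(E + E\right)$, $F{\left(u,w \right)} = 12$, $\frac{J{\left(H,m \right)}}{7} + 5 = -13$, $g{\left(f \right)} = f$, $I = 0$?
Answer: $13554$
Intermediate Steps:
$J{\left(H,m \right)} = -126$ ($J{\left(H,m \right)} = -35 + 7 \left(-13\right) = -35 - 91 = -126$)
$Q{\left(C \right)} = -126$
$Y{\left(x,E \right)} = 2 E \left(12 + x\right)$ ($Y{\left(x,E \right)} = \left(x + 12\right) \left(E + E\right) = \left(12 + x\right) 2 E = 2 E \left(12 + x\right)$)
$Q{\left(204 \right)} + Y{\left(24,190 \right)} = -126 + 2 \cdot 190 \left(12 + 24\right) = -126 + 2 \cdot 190 \cdot 36 = -126 + 13680 = 13554$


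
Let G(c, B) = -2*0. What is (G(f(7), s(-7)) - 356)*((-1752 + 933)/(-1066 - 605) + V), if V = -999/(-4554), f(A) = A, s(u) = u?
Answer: -35593770/140921 ≈ -252.58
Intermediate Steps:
V = 111/506 (V = -999*(-1/4554) = 111/506 ≈ 0.21937)
G(c, B) = 0
(G(f(7), s(-7)) - 356)*((-1752 + 933)/(-1066 - 605) + V) = (0 - 356)*((-1752 + 933)/(-1066 - 605) + 111/506) = -356*(-819/(-1671) + 111/506) = -356*(-819*(-1/1671) + 111/506) = -356*(273/557 + 111/506) = -356*199965/281842 = -35593770/140921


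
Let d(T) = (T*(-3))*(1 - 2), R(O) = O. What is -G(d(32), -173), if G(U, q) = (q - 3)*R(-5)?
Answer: -880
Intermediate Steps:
d(T) = 3*T (d(T) = -3*T*(-1) = 3*T)
G(U, q) = 15 - 5*q (G(U, q) = (q - 3)*(-5) = (-3 + q)*(-5) = 15 - 5*q)
-G(d(32), -173) = -(15 - 5*(-173)) = -(15 + 865) = -1*880 = -880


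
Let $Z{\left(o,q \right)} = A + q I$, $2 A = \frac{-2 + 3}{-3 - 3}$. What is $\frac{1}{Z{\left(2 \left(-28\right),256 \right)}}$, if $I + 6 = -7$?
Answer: $- \frac{12}{39937} \approx -0.00030047$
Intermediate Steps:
$A = - \frac{1}{12}$ ($A = \frac{\left(-2 + 3\right) \frac{1}{-3 - 3}}{2} = \frac{1 \frac{1}{-6}}{2} = \frac{1 \left(- \frac{1}{6}\right)}{2} = \frac{1}{2} \left(- \frac{1}{6}\right) = - \frac{1}{12} \approx -0.083333$)
$I = -13$ ($I = -6 - 7 = -13$)
$Z{\left(o,q \right)} = - \frac{1}{12} - 13 q$ ($Z{\left(o,q \right)} = - \frac{1}{12} + q \left(-13\right) = - \frac{1}{12} - 13 q$)
$\frac{1}{Z{\left(2 \left(-28\right),256 \right)}} = \frac{1}{- \frac{1}{12} - 3328} = \frac{1}{- \frac{39937}{12}} = - \frac{12}{39937}$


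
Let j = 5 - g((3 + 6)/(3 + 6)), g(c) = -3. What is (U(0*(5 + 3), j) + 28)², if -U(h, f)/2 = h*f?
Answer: 784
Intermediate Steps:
j = 8 (j = 5 - 1*(-3) = 5 + 3 = 8)
U(h, f) = -2*f*h (U(h, f) = -2*h*f = -2*f*h)
(U(0*(5 + 3), j) + 28)² = (-2*8*0*(5 + 3) + 28)² = (-2*8*0*8 + 28)² = (-2*8*0 + 28)² = (0 + 28)² = 28² = 784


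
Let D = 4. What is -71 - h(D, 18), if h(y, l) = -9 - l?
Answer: -44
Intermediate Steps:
-71 - h(D, 18) = -71 - (-9 - 1*18) = -71 - (-9 - 18) = -71 - 1*(-27) = -71 + 27 = -44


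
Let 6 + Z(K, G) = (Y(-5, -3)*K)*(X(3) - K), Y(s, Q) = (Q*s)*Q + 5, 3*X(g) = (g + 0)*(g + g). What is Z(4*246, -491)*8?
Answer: 307952592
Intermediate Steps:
X(g) = 2*g²/3 (X(g) = ((g + 0)*(g + g))/3 = (g*(2*g))/3 = (2*g²)/3 = 2*g²/3)
Y(s, Q) = 5 + s*Q² (Y(s, Q) = s*Q² + 5 = 5 + s*Q²)
Z(K, G) = -6 - 40*K*(6 - K) (Z(K, G) = -6 + ((5 - 5*(-3)²)*K)*((⅔)*3² - K) = -6 + ((5 - 5*9)*K)*((⅔)*9 - K) = -6 + ((5 - 45)*K)*(6 - K) = -6 + (-40*K)*(6 - K) = -6 - 40*K*(6 - K))
Z(4*246, -491)*8 = (-6 - 960*246 + 40*(4*246)²)*8 = (-6 - 240*984 + 40*984²)*8 = (-6 - 236160 + 40*968256)*8 = (-6 - 236160 + 38730240)*8 = 38494074*8 = 307952592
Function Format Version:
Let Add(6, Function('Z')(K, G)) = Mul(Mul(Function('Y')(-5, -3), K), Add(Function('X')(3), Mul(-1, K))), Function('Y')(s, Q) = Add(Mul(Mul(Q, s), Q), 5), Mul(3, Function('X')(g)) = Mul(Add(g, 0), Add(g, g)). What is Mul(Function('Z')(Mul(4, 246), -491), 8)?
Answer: 307952592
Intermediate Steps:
Function('X')(g) = Mul(Rational(2, 3), Pow(g, 2)) (Function('X')(g) = Mul(Rational(1, 3), Mul(Add(g, 0), Add(g, g))) = Mul(Rational(1, 3), Mul(g, Mul(2, g))) = Mul(Rational(1, 3), Mul(2, Pow(g, 2))) = Mul(Rational(2, 3), Pow(g, 2)))
Function('Y')(s, Q) = Add(5, Mul(s, Pow(Q, 2))) (Function('Y')(s, Q) = Add(Mul(s, Pow(Q, 2)), 5) = Add(5, Mul(s, Pow(Q, 2))))
Function('Z')(K, G) = Add(-6, Mul(-40, K, Add(6, Mul(-1, K)))) (Function('Z')(K, G) = Add(-6, Mul(Mul(Add(5, Mul(-5, Pow(-3, 2))), K), Add(Mul(Rational(2, 3), Pow(3, 2)), Mul(-1, K)))) = Add(-6, Mul(Mul(Add(5, Mul(-5, 9)), K), Add(Mul(Rational(2, 3), 9), Mul(-1, K)))) = Add(-6, Mul(Mul(Add(5, -45), K), Add(6, Mul(-1, K)))) = Add(-6, Mul(Mul(-40, K), Add(6, Mul(-1, K)))) = Add(-6, Mul(-40, K, Add(6, Mul(-1, K)))))
Mul(Function('Z')(Mul(4, 246), -491), 8) = Mul(Add(-6, Mul(-240, Mul(4, 246)), Mul(40, Pow(Mul(4, 246), 2))), 8) = Mul(Add(-6, Mul(-240, 984), Mul(40, Pow(984, 2))), 8) = Mul(Add(-6, -236160, Mul(40, 968256)), 8) = Mul(Add(-6, -236160, 38730240), 8) = Mul(38494074, 8) = 307952592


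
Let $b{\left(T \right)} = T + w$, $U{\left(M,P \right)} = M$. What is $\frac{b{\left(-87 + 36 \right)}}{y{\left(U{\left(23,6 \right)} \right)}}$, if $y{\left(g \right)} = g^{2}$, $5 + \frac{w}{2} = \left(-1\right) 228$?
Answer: $- \frac{517}{529} \approx -0.97732$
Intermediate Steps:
$w = -466$ ($w = -10 + 2 \left(\left(-1\right) 228\right) = -10 + 2 \left(-228\right) = -10 - 456 = -466$)
$b{\left(T \right)} = -466 + T$ ($b{\left(T \right)} = T - 466 = -466 + T$)
$\frac{b{\left(-87 + 36 \right)}}{y{\left(U{\left(23,6 \right)} \right)}} = \frac{-466 + \left(-87 + 36\right)}{23^{2}} = \frac{-466 - 51}{529} = \left(-517\right) \frac{1}{529} = - \frac{517}{529}$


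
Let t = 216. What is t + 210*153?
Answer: 32346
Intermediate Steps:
t + 210*153 = 216 + 210*153 = 216 + 32130 = 32346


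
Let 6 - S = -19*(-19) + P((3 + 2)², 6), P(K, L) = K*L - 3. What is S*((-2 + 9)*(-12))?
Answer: 42168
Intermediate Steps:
P(K, L) = -3 + K*L
S = -502 (S = 6 - (-19*(-19) + (-3 + (3 + 2)²*6)) = 6 - (361 + (-3 + 5²*6)) = 6 - (361 + (-3 + 25*6)) = 6 - (361 + (-3 + 150)) = 6 - (361 + 147) = 6 - 1*508 = 6 - 508 = -502)
S*((-2 + 9)*(-12)) = -502*(-2 + 9)*(-12) = -3514*(-12) = -502*(-84) = 42168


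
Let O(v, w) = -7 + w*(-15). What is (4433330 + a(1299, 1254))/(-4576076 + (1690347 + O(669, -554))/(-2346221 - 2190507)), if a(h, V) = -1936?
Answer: -10052014619416/10380206908989 ≈ -0.96838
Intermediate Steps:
O(v, w) = -7 - 15*w
(4433330 + a(1299, 1254))/(-4576076 + (1690347 + O(669, -554))/(-2346221 - 2190507)) = (4433330 - 1936)/(-4576076 + (1690347 + (-7 - 15*(-554)))/(-2346221 - 2190507)) = 4431394/(-4576076 + (1690347 + (-7 + 8310))/(-4536728)) = 4431394/(-4576076 + (1690347 + 8303)*(-1/4536728)) = 4431394/(-4576076 + 1698650*(-1/4536728)) = 4431394/(-4576076 - 849325/2268364) = 4431394/(-10380206908989/2268364) = 4431394*(-2268364/10380206908989) = -10052014619416/10380206908989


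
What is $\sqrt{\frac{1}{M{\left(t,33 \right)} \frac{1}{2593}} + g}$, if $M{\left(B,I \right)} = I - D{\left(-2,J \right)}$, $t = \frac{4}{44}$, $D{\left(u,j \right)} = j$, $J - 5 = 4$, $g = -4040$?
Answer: $\frac{i \sqrt{566202}}{12} \approx 62.705 i$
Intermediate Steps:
$J = 9$ ($J = 5 + 4 = 9$)
$t = \frac{1}{11}$ ($t = 4 \cdot \frac{1}{44} = \frac{1}{11} \approx 0.090909$)
$M{\left(B,I \right)} = -9 + I$ ($M{\left(B,I \right)} = I - 9 = -9 + I$)
$\sqrt{\frac{1}{M{\left(t,33 \right)} \frac{1}{2593}} + g} = \sqrt{\frac{1}{\left(-9 + 33\right) \frac{1}{2593}} - 4040} = \sqrt{\frac{1}{24 \cdot \frac{1}{2593}} - 4040} = \sqrt{\frac{1}{\frac{24}{2593}} - 4040} = \sqrt{\frac{2593}{24} - 4040} = \sqrt{- \frac{94367}{24}} = \frac{i \sqrt{566202}}{12}$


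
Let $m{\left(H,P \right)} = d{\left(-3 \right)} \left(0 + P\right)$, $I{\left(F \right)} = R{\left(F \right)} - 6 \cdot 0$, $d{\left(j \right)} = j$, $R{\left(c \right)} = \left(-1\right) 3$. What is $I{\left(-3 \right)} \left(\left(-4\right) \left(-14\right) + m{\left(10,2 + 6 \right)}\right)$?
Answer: $-96$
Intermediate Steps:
$R{\left(c \right)} = -3$
$I{\left(F \right)} = -3$ ($I{\left(F \right)} = -3 - 6 \cdot 0 = -3 - 0 = -3 + 0 = -3$)
$m{\left(H,P \right)} = - 3 P$ ($m{\left(H,P \right)} = - 3 \left(0 + P\right) = - 3 P$)
$I{\left(-3 \right)} \left(\left(-4\right) \left(-14\right) + m{\left(10,2 + 6 \right)}\right) = - 3 \left(\left(-4\right) \left(-14\right) - 3 \left(2 + 6\right)\right) = - 3 \left(56 - 24\right) = \left(-3\right) 32 = -96$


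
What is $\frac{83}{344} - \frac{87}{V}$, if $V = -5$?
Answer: $\frac{30343}{1720} \approx 17.641$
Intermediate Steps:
$\frac{83}{344} - \frac{87}{V} = \frac{83}{344} - \frac{87}{-5} = 83 \cdot \frac{1}{344} - - \frac{87}{5} = \frac{83}{344} + \frac{87}{5} = \frac{30343}{1720}$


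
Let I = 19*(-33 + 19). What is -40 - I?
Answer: 226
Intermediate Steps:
I = -266 (I = 19*(-14) = -266)
-40 - I = -40 - 1*(-266) = -40 + 266 = 226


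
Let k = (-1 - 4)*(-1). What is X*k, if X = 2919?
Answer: 14595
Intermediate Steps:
k = 5 (k = -5*(-1) = 5)
X*k = 2919*5 = 14595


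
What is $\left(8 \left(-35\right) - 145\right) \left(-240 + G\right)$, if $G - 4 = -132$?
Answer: $156400$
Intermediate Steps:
$G = -128$ ($G = 4 - 132 = -128$)
$\left(8 \left(-35\right) - 145\right) \left(-240 + G\right) = \left(8 \left(-35\right) - 145\right) \left(-240 - 128\right) = \left(-280 - 145\right) \left(-368\right) = \left(-425\right) \left(-368\right) = 156400$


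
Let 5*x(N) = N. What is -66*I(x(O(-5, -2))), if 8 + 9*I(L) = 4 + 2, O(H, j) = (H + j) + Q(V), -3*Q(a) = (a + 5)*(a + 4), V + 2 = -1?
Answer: 44/3 ≈ 14.667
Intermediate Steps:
V = -3 (V = -2 - 1 = -3)
Q(a) = -(4 + a)*(5 + a)/3 (Q(a) = -(a + 5)*(a + 4)/3 = -(5 + a)*(4 + a)/3 = -(4 + a)*(5 + a)/3)
O(H, j) = -2/3 + H + j (O(H, j) = (H + j) + (-20/3 - 3*(-3) - 1/3*(-3)**2) = (H + j) + (-20/3 + 9 - 1/3*9) = (H + j) + (-20/3 + 9 - 3) = (H + j) - 2/3 = -2/3 + H + j)
x(N) = N/5
I(L) = -2/9 (I(L) = -8/9 + (4 + 2)/9 = -8/9 + (1/9)*6 = -8/9 + 2/3 = -2/9)
-66*I(x(O(-5, -2))) = -66*(-2/9) = 44/3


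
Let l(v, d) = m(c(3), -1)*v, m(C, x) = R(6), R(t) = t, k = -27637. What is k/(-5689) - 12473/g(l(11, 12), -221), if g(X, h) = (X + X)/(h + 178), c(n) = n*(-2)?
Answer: 3054880655/750948 ≈ 4068.0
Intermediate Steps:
c(n) = -2*n
m(C, x) = 6
l(v, d) = 6*v
g(X, h) = 2*X/(178 + h) (g(X, h) = (2*X)/(178 + h) = 2*X/(178 + h))
k/(-5689) - 12473/g(l(11, 12), -221) = -27637/(-5689) - 12473/(2*(6*11)/(178 - 221)) = -27637*(-1/5689) - 12473/(2*66/(-43)) = 27637/5689 - 12473/(2*66*(-1/43)) = 27637/5689 - 12473/(-132/43) = 27637/5689 - 12473*(-43/132) = 27637/5689 + 536339/132 = 3054880655/750948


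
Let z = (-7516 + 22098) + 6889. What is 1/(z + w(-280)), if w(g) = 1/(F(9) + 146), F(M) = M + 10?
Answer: 165/3542716 ≈ 4.6574e-5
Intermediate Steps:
F(M) = 10 + M
w(g) = 1/165 (w(g) = 1/((10 + 9) + 146) = 1/(19 + 146) = 1/165)
z = 21471 (z = 14582 + 6889 = 21471)
1/(z + w(-280)) = 1/(21471 + 1/165) = 1/(3542716/165) = 165/3542716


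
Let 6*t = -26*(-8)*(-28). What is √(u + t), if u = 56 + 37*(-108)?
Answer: 2*I*√11049/3 ≈ 70.076*I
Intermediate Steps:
u = -3940 (u = 56 - 3996 = -3940)
t = -2912/3 (t = (-26*(-8)*(-28))/6 = (208*(-28))/6 = (⅙)*(-5824) = -2912/3 ≈ -970.67)
√(u + t) = √(-3940 - 2912/3) = √(-14732/3) = 2*I*√11049/3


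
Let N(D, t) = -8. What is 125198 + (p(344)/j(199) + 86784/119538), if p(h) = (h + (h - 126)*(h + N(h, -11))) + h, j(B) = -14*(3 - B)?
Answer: 855740765140/6833589 ≈ 1.2523e+5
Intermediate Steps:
j(B) = -42 + 14*B
p(h) = 2*h + (-126 + h)*(-8 + h) (p(h) = (h + (h - 126)*(h - 8)) + h = (h + (-126 + h)*(-8 + h)) + h = 2*h + (-126 + h)*(-8 + h))
125198 + (p(344)/j(199) + 86784/119538) = 125198 + ((1008 + 344² - 132*344)/(-42 + 14*199) + 86784/119538) = 125198 + ((1008 + 118336 - 45408)/(-42 + 2786) + 86784*(1/119538)) = 125198 + (73936/2744 + 14464/19923) = 125198 + (73936*(1/2744) + 14464/19923) = 125198 + (9242/343 + 14464/19923) = 125198 + 189089518/6833589 = 855740765140/6833589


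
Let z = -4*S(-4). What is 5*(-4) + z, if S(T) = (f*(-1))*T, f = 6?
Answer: -116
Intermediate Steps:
S(T) = -6*T (S(T) = (6*(-1))*T = -6*T)
z = -96 (z = -4*(-6*(-4)) = -4*24 = -1*96 = -96)
5*(-4) + z = 5*(-4) - 96 = -20 - 96 = -116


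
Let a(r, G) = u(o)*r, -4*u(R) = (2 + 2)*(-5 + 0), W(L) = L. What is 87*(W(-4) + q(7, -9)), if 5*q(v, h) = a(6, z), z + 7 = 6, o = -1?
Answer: 174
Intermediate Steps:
z = -1 (z = -7 + 6 = -1)
u(R) = 5 (u(R) = -(2 + 2)*(-5 + 0)/4 = -(-5) = -1/4*(-20) = 5)
a(r, G) = 5*r
q(v, h) = 6 (q(v, h) = (5*6)/5 = (1/5)*30 = 6)
87*(W(-4) + q(7, -9)) = 87*(-4 + 6) = 87*2 = 174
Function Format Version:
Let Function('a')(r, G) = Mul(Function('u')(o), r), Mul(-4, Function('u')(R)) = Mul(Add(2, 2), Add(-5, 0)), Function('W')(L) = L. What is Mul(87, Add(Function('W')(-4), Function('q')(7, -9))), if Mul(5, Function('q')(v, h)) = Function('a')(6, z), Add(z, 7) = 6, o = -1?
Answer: 174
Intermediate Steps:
z = -1 (z = Add(-7, 6) = -1)
Function('u')(R) = 5 (Function('u')(R) = Mul(Rational(-1, 4), Mul(Add(2, 2), Add(-5, 0))) = Mul(Rational(-1, 4), Mul(4, -5)) = Mul(Rational(-1, 4), -20) = 5)
Function('a')(r, G) = Mul(5, r)
Function('q')(v, h) = 6 (Function('q')(v, h) = Mul(Rational(1, 5), Mul(5, 6)) = Mul(Rational(1, 5), 30) = 6)
Mul(87, Add(Function('W')(-4), Function('q')(7, -9))) = Mul(87, Add(-4, 6)) = Mul(87, 2) = 174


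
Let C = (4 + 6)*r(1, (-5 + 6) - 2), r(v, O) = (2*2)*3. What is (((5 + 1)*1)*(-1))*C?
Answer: -720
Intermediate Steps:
r(v, O) = 12 (r(v, O) = 4*3 = 12)
C = 120 (C = (4 + 6)*12 = 10*12 = 120)
(((5 + 1)*1)*(-1))*C = (((5 + 1)*1)*(-1))*120 = ((6*1)*(-1))*120 = (6*(-1))*120 = -6*120 = -720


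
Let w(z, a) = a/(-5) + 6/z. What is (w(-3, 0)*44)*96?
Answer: -8448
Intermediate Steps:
w(z, a) = 6/z - a/5 (w(z, a) = a*(-1/5) + 6/z = -a/5 + 6/z = 6/z - a/5)
(w(-3, 0)*44)*96 = ((6/(-3) - 1/5*0)*44)*96 = ((6*(-1/3) + 0)*44)*96 = ((-2 + 0)*44)*96 = -2*44*96 = -88*96 = -8448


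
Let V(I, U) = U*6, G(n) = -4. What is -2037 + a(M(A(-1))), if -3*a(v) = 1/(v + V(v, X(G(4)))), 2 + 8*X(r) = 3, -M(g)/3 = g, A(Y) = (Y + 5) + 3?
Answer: -494987/243 ≈ -2037.0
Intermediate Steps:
A(Y) = 8 + Y (A(Y) = (5 + Y) + 3 = 8 + Y)
M(g) = -3*g
X(r) = ⅛ (X(r) = -¼ + (⅛)*3 = -¼ + 3/8 = ⅛)
V(I, U) = 6*U
a(v) = -1/(3*(¾ + v)) (a(v) = -1/(3*(v + 6*(⅛))) = -1/(3*(v + ¾)) = -1/(3*(¾ + v)))
-2037 + a(M(A(-1))) = -2037 - 4/(9 + 12*(-3*(8 - 1))) = -2037 - 4/(9 + 12*(-3*7)) = -2037 - 4/(9 + 12*(-21)) = -2037 - 4/(9 - 252) = -2037 - 4/(-243) = -2037 - 4*(-1/243) = -2037 + 4/243 = -494987/243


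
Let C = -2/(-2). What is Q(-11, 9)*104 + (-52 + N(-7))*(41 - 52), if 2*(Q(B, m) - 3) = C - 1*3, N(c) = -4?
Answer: 824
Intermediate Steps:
C = 1 (C = -2*(-½) = 1)
Q(B, m) = 2 (Q(B, m) = 3 + (1 - 1*3)/2 = 3 + (1 - 3)/2 = 3 + (½)*(-2) = 3 - 1 = 2)
Q(-11, 9)*104 + (-52 + N(-7))*(41 - 52) = 2*104 + (-52 - 4)*(41 - 52) = 208 - 56*(-11) = 208 + 616 = 824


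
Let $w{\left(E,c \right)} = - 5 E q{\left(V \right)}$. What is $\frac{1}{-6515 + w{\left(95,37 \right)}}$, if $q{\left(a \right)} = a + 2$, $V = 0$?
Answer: $- \frac{1}{7465} \approx -0.00013396$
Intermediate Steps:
$q{\left(a \right)} = 2 + a$
$w{\left(E,c \right)} = - 10 E$ ($w{\left(E,c \right)} = - 5 E \left(2 + 0\right) = - 5 E 2 = - 10 E$)
$\frac{1}{-6515 + w{\left(95,37 \right)}} = \frac{1}{-6515 - 950} = \frac{1}{-7465} = - \frac{1}{7465}$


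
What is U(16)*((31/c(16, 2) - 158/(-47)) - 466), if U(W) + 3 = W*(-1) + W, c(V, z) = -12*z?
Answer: 523313/376 ≈ 1391.8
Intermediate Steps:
U(W) = -3 (U(W) = -3 + (W*(-1) + W) = -3 + (-W + W) = -3 + 0 = -3)
U(16)*((31/c(16, 2) - 158/(-47)) - 466) = -3*((31/((-12*2)) - 158/(-47)) - 466) = -3*((31/(-24) - 158*(-1/47)) - 466) = -3*((31*(-1/24) + 158/47) - 466) = -3*((-31/24 + 158/47) - 466) = -3*(2335/1128 - 466) = -3*(-523313/1128) = 523313/376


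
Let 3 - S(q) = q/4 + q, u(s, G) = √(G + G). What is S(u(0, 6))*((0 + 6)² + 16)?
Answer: 156 - 130*√3 ≈ -69.167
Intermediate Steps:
u(s, G) = √2*√G (u(s, G) = √(2*G) = √2*√G)
S(q) = 3 - 5*q/4 (S(q) = 3 - (q/4 + q) = 3 - 5*q/4)
S(u(0, 6))*((0 + 6)² + 16) = (3 - 5*√2*√6/4)*((0 + 6)² + 16) = (3 - 5*√3/2)*(6² + 16) = (3 - 5*√3/2)*(36 + 16) = (3 - 5*√3/2)*52 = 156 - 130*√3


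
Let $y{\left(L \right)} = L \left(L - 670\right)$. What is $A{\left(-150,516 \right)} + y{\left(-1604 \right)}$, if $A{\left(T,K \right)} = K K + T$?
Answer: $3913602$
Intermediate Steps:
$A{\left(T,K \right)} = T + K^{2}$ ($A{\left(T,K \right)} = K^{2} + T = T + K^{2}$)
$y{\left(L \right)} = L \left(-670 + L\right)$
$A{\left(-150,516 \right)} + y{\left(-1604 \right)} = \left(-150 + 516^{2}\right) - 1604 \left(-670 - 1604\right) = \left(-150 + 266256\right) - -3647496 = 266106 + 3647496 = 3913602$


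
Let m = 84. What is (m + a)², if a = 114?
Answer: 39204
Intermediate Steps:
(m + a)² = (84 + 114)² = 198² = 39204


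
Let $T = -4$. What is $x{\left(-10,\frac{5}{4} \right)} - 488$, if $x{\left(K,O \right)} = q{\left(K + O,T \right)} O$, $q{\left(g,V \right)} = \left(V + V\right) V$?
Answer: $-448$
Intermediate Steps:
$q{\left(g,V \right)} = 2 V^{2}$ ($q{\left(g,V \right)} = 2 V V = 2 V^{2}$)
$x{\left(K,O \right)} = 32 O$ ($x{\left(K,O \right)} = 2 \left(-4\right)^{2} O = 2 \cdot 16 O = 32 O$)
$x{\left(-10,\frac{5}{4} \right)} - 488 = 32 \cdot \frac{5}{4} - 488 = 40 - 488 = -448$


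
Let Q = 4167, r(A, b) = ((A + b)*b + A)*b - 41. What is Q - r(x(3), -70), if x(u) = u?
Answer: 332718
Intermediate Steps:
r(A, b) = -41 + b*(A + b*(A + b)) (r(A, b) = (b*(A + b) + A)*b - 41 = (A + b*(A + b))*b - 41 = b*(A + b*(A + b)) - 41 = -41 + b*(A + b*(A + b)))
Q - r(x(3), -70) = 4167 - (-41 + (-70)³ + 3*(-70) + 3*(-70)²) = 4167 - (-41 - 343000 - 210 + 3*4900) = 4167 - (-41 - 343000 - 210 + 14700) = 4167 - 1*(-328551) = 4167 + 328551 = 332718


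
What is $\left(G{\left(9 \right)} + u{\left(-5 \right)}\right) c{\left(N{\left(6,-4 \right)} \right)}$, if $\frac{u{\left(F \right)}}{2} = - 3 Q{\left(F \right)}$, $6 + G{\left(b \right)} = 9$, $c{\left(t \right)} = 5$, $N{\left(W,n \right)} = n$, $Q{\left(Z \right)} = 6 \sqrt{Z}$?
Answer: $15 - 180 i \sqrt{5} \approx 15.0 - 402.49 i$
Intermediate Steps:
$G{\left(b \right)} = 3$ ($G{\left(b \right)} = -6 + 9 = 3$)
$u{\left(F \right)} = - 36 \sqrt{F}$ ($u{\left(F \right)} = 2 \left(- 3 \cdot 6 \sqrt{F}\right) = 2 \left(- 18 \sqrt{F}\right) = - 36 \sqrt{F}$)
$\left(G{\left(9 \right)} + u{\left(-5 \right)}\right) c{\left(N{\left(6,-4 \right)} \right)} = \left(3 - 36 \sqrt{-5}\right) 5 = \left(3 - 36 i \sqrt{5}\right) 5 = 15 - 180 i \sqrt{5}$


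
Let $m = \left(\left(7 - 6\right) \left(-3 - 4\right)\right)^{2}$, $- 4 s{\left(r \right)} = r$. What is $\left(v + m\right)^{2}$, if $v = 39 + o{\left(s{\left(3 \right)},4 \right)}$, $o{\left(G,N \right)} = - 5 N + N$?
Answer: $5184$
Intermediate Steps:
$s{\left(r \right)} = - \frac{r}{4}$
$o{\left(G,N \right)} = - 4 N$
$v = 23$ ($v = 39 - 16 = 23$)
$m = 49$ ($m = \left(1 \left(-7\right)\right)^{2} = \left(-7\right)^{2} = 49$)
$\left(v + m\right)^{2} = \left(23 + 49\right)^{2} = 72^{2} = 5184$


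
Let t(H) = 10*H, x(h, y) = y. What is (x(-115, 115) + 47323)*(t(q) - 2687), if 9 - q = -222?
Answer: -17884126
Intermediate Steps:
q = 231 (q = 9 - 1*(-222) = 9 + 222 = 231)
(x(-115, 115) + 47323)*(t(q) - 2687) = (115 + 47323)*(10*231 - 2687) = 47438*(2310 - 2687) = 47438*(-377) = -17884126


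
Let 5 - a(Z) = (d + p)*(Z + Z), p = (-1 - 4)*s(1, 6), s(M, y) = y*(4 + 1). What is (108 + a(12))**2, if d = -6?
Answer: 14876449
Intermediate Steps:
s(M, y) = 5*y (s(M, y) = y*5 = 5*y)
p = -150 (p = (-1 - 4)*(5*6) = -5*30 = -150)
a(Z) = 5 + 312*Z (a(Z) = 5 - (-6 - 150)*(Z + Z) = 5 - (-156)*2*Z = 5 - (-312)*Z = 5 + 312*Z)
(108 + a(12))**2 = (108 + (5 + 312*12))**2 = (108 + (5 + 3744))**2 = (108 + 3749)**2 = 3857**2 = 14876449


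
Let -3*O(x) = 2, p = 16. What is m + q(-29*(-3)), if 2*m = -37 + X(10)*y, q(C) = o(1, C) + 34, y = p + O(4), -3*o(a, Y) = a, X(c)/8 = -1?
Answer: -277/6 ≈ -46.167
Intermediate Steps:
X(c) = -8 (X(c) = 8*(-1) = -8)
O(x) = -2/3 (O(x) = -1/3*2 = -2/3)
o(a, Y) = -a/3
y = 46/3 (y = 16 - 2/3 = 46/3 ≈ 15.333)
q(C) = 101/3 (q(C) = -1/3*1 + 34 = -1/3 + 34 = 101/3)
m = -479/6 (m = (-37 - 8*46/3)/2 = (-37 - 368/3)/2 = (1/2)*(-479/3) = -479/6 ≈ -79.833)
m + q(-29*(-3)) = -479/6 + 101/3 = -277/6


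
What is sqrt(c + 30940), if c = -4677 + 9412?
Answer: 5*sqrt(1427) ≈ 188.88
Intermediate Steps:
c = 4735
sqrt(c + 30940) = sqrt(4735 + 30940) = sqrt(35675) = 5*sqrt(1427)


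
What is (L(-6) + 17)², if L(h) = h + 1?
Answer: 144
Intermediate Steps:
L(h) = 1 + h
(L(-6) + 17)² = ((1 - 6) + 17)² = (-5 + 17)² = 12² = 144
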